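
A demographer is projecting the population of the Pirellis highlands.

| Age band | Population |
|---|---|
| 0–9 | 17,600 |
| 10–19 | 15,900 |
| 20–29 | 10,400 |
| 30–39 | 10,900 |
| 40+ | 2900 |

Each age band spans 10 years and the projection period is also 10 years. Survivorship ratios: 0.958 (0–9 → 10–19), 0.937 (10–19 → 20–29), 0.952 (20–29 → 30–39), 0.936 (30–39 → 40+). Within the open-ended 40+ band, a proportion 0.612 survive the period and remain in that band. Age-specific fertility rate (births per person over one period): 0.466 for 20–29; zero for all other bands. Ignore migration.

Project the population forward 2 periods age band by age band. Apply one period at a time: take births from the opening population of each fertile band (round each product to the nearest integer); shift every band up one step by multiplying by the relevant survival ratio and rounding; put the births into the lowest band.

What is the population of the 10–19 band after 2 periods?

Numbering the bands 1..5 from youngest to oldest:
After projecting period 1:
Births: 10400 × 0.466 = 4846
Band 2: 17600 × 0.958 = 16861
Band 3: 15900 × 0.937 = 14898
Band 4: 10400 × 0.952 = 9901
Band 5: 10900 × 0.936 + 2900 × 0.612 = 10202 + 1775 = 11977
Population now: 0–9=4846, 10–19=16861, 20–29=14898, 30–39=9901, 40+=11977
After projecting period 2:
Births: 14898 × 0.466 = 6942
Band 2: 4846 × 0.958 = 4642
Band 3: 16861 × 0.937 = 15799
Band 4: 14898 × 0.952 = 14183
Band 5: 9901 × 0.936 + 11977 × 0.612 = 9267 + 7330 = 16597
Population now: 0–9=6942, 10–19=4642, 20–29=15799, 30–39=14183, 40+=16597

4642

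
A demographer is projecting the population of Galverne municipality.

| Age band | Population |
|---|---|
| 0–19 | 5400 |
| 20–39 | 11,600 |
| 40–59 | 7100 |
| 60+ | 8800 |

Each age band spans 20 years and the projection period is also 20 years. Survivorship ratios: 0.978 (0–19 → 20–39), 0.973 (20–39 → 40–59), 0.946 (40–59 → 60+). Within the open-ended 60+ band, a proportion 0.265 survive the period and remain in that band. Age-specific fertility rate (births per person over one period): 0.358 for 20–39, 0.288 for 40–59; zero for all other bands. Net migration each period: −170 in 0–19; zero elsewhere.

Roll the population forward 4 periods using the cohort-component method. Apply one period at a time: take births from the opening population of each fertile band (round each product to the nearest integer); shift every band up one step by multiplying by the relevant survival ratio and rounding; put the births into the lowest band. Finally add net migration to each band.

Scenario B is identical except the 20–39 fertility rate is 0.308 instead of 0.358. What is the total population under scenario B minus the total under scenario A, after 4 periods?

— Period 1 —
Births: 11600 × 0.358 = 4153, 7100 × 0.288 = 2045 → total 6198
20–39: 5400 × 0.978 = 5281
40–59: 11600 × 0.973 = 11287
60+: 7100 × 0.946 + 8800 × 0.265 = 6717 + 2332 = 9049
Net migration: 0–19 − 170 → 6028
Population now: 0–19=6028, 20–39=5281, 40–59=11287, 60+=9049
— Period 2 —
Births: 5281 × 0.358 = 1891, 11287 × 0.288 = 3251 → total 5142
20–39: 6028 × 0.978 = 5895
40–59: 5281 × 0.973 = 5138
60+: 11287 × 0.946 + 9049 × 0.265 = 10678 + 2398 = 13076
Net migration: 0–19 − 170 → 4972
Population now: 0–19=4972, 20–39=5895, 40–59=5138, 60+=13076
— Period 3 —
Births: 5895 × 0.358 = 2110, 5138 × 0.288 = 1480 → total 3590
20–39: 4972 × 0.978 = 4863
40–59: 5895 × 0.973 = 5736
60+: 5138 × 0.946 + 13076 × 0.265 = 4861 + 3465 = 8326
Net migration: 0–19 − 170 → 3420
Population now: 0–19=3420, 20–39=4863, 40–59=5736, 60+=8326
— Period 4 —
Births: 4863 × 0.358 = 1741, 5736 × 0.288 = 1652 → total 3393
20–39: 3420 × 0.978 = 3345
40–59: 4863 × 0.973 = 4732
60+: 5736 × 0.946 + 8326 × 0.265 = 5426 + 2206 = 7632
Net migration: 0–19 − 170 → 3223
Population now: 0–19=3223, 20–39=3345, 40–59=4732, 60+=7632
Scenario A total after 4 periods: 18932
Scenario B projection —
— Period 1 —
Births: 11600 × 0.308 = 3573, 7100 × 0.288 = 2045 → total 5618
20–39: 5400 × 0.978 = 5281
40–59: 11600 × 0.973 = 11287
60+: 7100 × 0.946 + 8800 × 0.265 = 6717 + 2332 = 9049
Net migration: 0–19 − 170 → 5448
Population now: 0–19=5448, 20–39=5281, 40–59=11287, 60+=9049
— Period 2 —
Births: 5281 × 0.308 = 1627, 11287 × 0.288 = 3251 → total 4878
20–39: 5448 × 0.978 = 5328
40–59: 5281 × 0.973 = 5138
60+: 11287 × 0.946 + 9049 × 0.265 = 10678 + 2398 = 13076
Net migration: 0–19 − 170 → 4708
Population now: 0–19=4708, 20–39=5328, 40–59=5138, 60+=13076
— Period 3 —
Births: 5328 × 0.308 = 1641, 5138 × 0.288 = 1480 → total 3121
20–39: 4708 × 0.978 = 4604
40–59: 5328 × 0.973 = 5184
60+: 5138 × 0.946 + 13076 × 0.265 = 4861 + 3465 = 8326
Net migration: 0–19 − 170 → 2951
Population now: 0–19=2951, 20–39=4604, 40–59=5184, 60+=8326
— Period 4 —
Births: 4604 × 0.308 = 1418, 5184 × 0.288 = 1493 → total 2911
20–39: 2951 × 0.978 = 2886
40–59: 4604 × 0.973 = 4480
60+: 5184 × 0.946 + 8326 × 0.265 = 4904 + 2206 = 7110
Net migration: 0–19 − 170 → 2741
Population now: 0–19=2741, 20–39=2886, 40–59=4480, 60+=7110
Scenario B total after 4 periods: 17217
Difference B − A = 17217 − 18932 = -1715

-1715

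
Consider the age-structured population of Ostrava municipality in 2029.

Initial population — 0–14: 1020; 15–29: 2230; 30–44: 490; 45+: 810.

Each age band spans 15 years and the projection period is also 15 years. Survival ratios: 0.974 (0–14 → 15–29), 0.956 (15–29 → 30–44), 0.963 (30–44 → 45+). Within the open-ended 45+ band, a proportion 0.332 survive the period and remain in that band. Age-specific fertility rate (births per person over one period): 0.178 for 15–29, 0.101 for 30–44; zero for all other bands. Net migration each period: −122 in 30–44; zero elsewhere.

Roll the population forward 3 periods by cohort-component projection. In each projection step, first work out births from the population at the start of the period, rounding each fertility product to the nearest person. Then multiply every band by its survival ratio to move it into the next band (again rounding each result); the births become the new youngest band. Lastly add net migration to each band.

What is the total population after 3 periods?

— Period 1 —
Births: 2230 × 0.178 = 397 ; 490 × 0.101 = 49 ⇒ total 446
15–29: 1020 × 0.974 = 993
30–44: 2230 × 0.956 = 2132
45+: 490 × 0.963 + 810 × 0.332 = 472 + 269 = 741
Net migration: 30–44 − 122 → 2010
Giving 446 / 993 / 2010 / 741.
— Period 2 —
Births: 993 × 0.178 = 177 ; 2010 × 0.101 = 203 ⇒ total 380
15–29: 446 × 0.974 = 434
30–44: 993 × 0.956 = 949
45+: 2010 × 0.963 + 741 × 0.332 = 1936 + 246 = 2182
Net migration: 30–44 − 122 → 827
Giving 380 / 434 / 827 / 2182.
— Period 3 —
Births: 434 × 0.178 = 77 ; 827 × 0.101 = 84 ⇒ total 161
15–29: 380 × 0.974 = 370
30–44: 434 × 0.956 = 415
45+: 827 × 0.963 + 2182 × 0.332 = 796 + 724 = 1520
Net migration: 30–44 − 122 → 293
Giving 161 / 370 / 293 / 1520.
Total after period 3: 161 + 370 + 293 + 1520 = 2344

2344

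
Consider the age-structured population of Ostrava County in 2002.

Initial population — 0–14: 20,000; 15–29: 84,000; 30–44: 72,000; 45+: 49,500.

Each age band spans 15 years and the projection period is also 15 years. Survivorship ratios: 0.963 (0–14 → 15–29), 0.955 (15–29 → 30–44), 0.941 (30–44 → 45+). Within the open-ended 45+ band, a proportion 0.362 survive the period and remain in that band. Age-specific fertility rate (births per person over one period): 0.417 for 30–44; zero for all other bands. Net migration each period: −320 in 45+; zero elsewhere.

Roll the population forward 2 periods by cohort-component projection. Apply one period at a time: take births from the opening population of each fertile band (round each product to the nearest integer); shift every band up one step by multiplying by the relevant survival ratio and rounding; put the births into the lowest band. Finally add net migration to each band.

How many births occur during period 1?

— Period 1 —
Births: 72000 × 0.417 = 30024
15–29: 20000 × 0.963 = 19260
30–44: 84000 × 0.955 = 80220
45+: 72000 × 0.941 + 49500 × 0.362 = 67752 + 17919 = 85671
Net migration: 45+ − 320 → 85351
Giving 30024 / 19260 / 80220 / 85351.

30024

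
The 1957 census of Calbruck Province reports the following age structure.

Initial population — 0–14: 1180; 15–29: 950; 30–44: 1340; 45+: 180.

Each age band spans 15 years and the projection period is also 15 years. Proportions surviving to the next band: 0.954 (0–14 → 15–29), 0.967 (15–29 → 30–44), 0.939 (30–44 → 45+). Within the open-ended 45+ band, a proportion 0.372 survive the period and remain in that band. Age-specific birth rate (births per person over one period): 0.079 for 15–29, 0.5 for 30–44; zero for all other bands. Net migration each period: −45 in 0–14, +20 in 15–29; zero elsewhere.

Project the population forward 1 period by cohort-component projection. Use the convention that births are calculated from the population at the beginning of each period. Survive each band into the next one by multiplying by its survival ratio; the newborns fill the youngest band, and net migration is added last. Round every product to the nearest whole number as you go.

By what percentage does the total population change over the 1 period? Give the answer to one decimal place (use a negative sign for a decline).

Period 1.
Births: 950 × 0.079 = 75  |  1340 × 0.5 = 670 → 745
15–29: 1180 × 0.954 = 1126
30–44: 950 × 0.967 = 919
45+: 1340 × 0.939 + 180 × 0.372 = 1258 + 67 = 1325
Net migration: 0–14 − 45 → 700; 15–29 + 20 → 1146
Population now: 0–14=700, 15–29=1146, 30–44=919, 45+=1325
Total: 3650 → 4090; change = 440; percentage change = 12.1%

12.1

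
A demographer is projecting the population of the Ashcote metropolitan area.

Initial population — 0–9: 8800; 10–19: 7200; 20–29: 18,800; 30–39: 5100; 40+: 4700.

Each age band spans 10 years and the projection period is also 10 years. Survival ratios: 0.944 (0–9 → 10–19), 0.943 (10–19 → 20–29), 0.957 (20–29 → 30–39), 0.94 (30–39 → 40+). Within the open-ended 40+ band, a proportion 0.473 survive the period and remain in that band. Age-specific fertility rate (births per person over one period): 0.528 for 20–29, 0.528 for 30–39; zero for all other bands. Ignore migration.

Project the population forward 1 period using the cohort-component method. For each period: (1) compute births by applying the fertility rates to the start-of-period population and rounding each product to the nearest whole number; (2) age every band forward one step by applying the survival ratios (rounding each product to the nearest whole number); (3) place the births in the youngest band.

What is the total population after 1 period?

Numbering the groups 1..5 from youngest to oldest:
Period 1:
Births: 18800 × 0.528 = 9926, 5100 × 0.528 = 2693 → total 12619
Group 2: 8800 × 0.944 = 8307
Group 3: 7200 × 0.943 = 6790
Group 4: 18800 × 0.957 = 17992
Group 5: 5100 × 0.94 + 4700 × 0.473 = 4794 + 2223 = 7017
Giving 12619 / 8307 / 6790 / 17992 / 7017.
Total after period 1: 12619 + 8307 + 6790 + 17992 + 7017 = 52725

52725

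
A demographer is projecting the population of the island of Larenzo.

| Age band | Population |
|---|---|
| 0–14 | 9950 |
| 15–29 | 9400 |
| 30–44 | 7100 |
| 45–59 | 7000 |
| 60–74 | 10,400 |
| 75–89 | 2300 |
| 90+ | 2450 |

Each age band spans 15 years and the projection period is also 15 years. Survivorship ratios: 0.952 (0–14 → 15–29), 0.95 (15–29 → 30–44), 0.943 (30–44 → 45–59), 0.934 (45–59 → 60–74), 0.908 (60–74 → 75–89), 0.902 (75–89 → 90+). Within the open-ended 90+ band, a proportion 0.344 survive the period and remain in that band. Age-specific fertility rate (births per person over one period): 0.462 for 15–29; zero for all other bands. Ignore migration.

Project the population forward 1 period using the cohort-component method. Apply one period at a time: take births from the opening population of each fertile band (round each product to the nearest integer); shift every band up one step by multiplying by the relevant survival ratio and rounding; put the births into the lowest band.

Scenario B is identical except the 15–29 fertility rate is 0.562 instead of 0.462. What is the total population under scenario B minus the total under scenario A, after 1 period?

940

Call the groups 1 to 7, youngest first.
Period 1:
Births: 9400 × 0.462 = 4343
Group 2: 9950 × 0.952 = 9472
Group 3: 9400 × 0.95 = 8930
Group 4: 7100 × 0.943 = 6695
Group 5: 7000 × 0.934 = 6538
Group 6: 10400 × 0.908 = 9443
Group 7: 2300 × 0.902 + 2450 × 0.344 = 2075 + 843 = 2918
Population now: 0–14=4343, 15–29=9472, 30–44=8930, 45–59=6695, 60–74=6538, 75–89=9443, 90+=2918
Scenario A total after 1 period: 48339
Scenario B projection —
Period 1:
Births: 9400 × 0.562 = 5283
Group 2: 9950 × 0.952 = 9472
Group 3: 9400 × 0.95 = 8930
Group 4: 7100 × 0.943 = 6695
Group 5: 7000 × 0.934 = 6538
Group 6: 10400 × 0.908 = 9443
Group 7: 2300 × 0.902 + 2450 × 0.344 = 2075 + 843 = 2918
Population now: 0–14=5283, 15–29=9472, 30–44=8930, 45–59=6695, 60–74=6538, 75–89=9443, 90+=2918
Scenario B total after 1 period: 49279
Difference B − A = 49279 − 48339 = 940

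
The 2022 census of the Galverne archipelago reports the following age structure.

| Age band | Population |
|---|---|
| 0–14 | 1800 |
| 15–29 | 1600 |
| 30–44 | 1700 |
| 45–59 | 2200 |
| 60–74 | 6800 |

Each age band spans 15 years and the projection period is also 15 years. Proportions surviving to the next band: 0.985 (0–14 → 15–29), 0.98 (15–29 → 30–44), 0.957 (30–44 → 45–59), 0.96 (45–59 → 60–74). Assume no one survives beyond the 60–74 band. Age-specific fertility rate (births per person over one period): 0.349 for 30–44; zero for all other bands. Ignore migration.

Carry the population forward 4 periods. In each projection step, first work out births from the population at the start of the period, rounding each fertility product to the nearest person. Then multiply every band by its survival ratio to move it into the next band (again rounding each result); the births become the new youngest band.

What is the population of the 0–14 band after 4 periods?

200

Call the bands 1 to 5, youngest first.
Period 1:
Births: 1700 * 0.349 = 593
Band 2: 1800 * 0.985 = 1773
Band 3: 1600 * 0.98 = 1568
Band 4: 1700 * 0.957 = 1627
Band 5: 2200 * 0.96 = 2112
Population now: 0–14=593, 15–29=1773, 30–44=1568, 45–59=1627, 60–74=2112
Period 2:
Births: 1568 * 0.349 = 547
Band 2: 593 * 0.985 = 584
Band 3: 1773 * 0.98 = 1738
Band 4: 1568 * 0.957 = 1501
Band 5: 1627 * 0.96 = 1562
Population now: 0–14=547, 15–29=584, 30–44=1738, 45–59=1501, 60–74=1562
Period 3:
Births: 1738 * 0.349 = 607
Band 2: 547 * 0.985 = 539
Band 3: 584 * 0.98 = 572
Band 4: 1738 * 0.957 = 1663
Band 5: 1501 * 0.96 = 1441
Population now: 0–14=607, 15–29=539, 30–44=572, 45–59=1663, 60–74=1441
Period 4:
Births: 572 * 0.349 = 200
Band 2: 607 * 0.985 = 598
Band 3: 539 * 0.98 = 528
Band 4: 572 * 0.957 = 547
Band 5: 1663 * 0.96 = 1596
Population now: 0–14=200, 15–29=598, 30–44=528, 45–59=547, 60–74=1596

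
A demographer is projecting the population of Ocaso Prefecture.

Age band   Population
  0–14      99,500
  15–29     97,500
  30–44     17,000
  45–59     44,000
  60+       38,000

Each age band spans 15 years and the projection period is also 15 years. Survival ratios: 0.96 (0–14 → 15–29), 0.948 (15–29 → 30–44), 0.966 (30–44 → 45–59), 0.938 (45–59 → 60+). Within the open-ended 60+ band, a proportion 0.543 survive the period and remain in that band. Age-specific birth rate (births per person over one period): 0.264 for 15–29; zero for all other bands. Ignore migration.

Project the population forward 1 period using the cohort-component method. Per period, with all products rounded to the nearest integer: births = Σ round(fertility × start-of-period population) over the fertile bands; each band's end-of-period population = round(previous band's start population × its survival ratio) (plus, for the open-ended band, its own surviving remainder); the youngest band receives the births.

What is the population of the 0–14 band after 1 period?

Period 1:
Births: 97500 × 0.264 = 25740
15–29: 99500 × 0.96 = 95520
30–44: 97500 × 0.948 = 92430
45–59: 17000 × 0.966 = 16422
60+: 44000 × 0.938 + 38000 × 0.543 = 41272 + 20634 = 61906
End of period: [25740, 95520, 92430, 16422, 61906]

25740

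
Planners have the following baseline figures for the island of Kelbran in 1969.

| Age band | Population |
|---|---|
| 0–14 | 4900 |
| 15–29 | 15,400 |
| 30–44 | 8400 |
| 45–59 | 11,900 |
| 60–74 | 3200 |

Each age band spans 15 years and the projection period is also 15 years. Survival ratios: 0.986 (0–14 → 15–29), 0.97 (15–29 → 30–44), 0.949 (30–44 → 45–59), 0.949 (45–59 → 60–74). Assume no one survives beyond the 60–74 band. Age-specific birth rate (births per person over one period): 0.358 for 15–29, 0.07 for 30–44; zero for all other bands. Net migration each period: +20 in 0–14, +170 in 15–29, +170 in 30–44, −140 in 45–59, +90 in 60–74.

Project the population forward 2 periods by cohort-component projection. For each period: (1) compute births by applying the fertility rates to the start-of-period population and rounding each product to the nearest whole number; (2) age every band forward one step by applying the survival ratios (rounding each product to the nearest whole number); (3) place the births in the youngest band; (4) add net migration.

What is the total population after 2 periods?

[period 1]
Births: 15400 × 0.358 = 5513, 8400 × 0.07 = 588 → 6101
15–29: 4900 × 0.986 = 4831
30–44: 15400 × 0.97 = 14938
45–59: 8400 × 0.949 = 7972
60–74: 11900 × 0.949 = 11293
Net migration: 0–14 + 20 → 6121; 15–29 + 170 → 5001; 30–44 + 170 → 15108; 45–59 − 140 → 7832; 60–74 + 90 → 11383
Giving 6121 / 5001 / 15108 / 7832 / 11383.
[period 2]
Births: 5001 × 0.358 = 1790, 15108 × 0.07 = 1058 → 2848
15–29: 6121 × 0.986 = 6035
30–44: 5001 × 0.97 = 4851
45–59: 15108 × 0.949 = 14337
60–74: 7832 × 0.949 = 7433
Net migration: 0–14 + 20 → 2868; 15–29 + 170 → 6205; 30–44 + 170 → 5021; 45–59 − 140 → 14197; 60–74 + 90 → 7523
Giving 2868 / 6205 / 5021 / 14197 / 7523.
Total after period 2: 2868 + 6205 + 5021 + 14197 + 7523 = 35814

35814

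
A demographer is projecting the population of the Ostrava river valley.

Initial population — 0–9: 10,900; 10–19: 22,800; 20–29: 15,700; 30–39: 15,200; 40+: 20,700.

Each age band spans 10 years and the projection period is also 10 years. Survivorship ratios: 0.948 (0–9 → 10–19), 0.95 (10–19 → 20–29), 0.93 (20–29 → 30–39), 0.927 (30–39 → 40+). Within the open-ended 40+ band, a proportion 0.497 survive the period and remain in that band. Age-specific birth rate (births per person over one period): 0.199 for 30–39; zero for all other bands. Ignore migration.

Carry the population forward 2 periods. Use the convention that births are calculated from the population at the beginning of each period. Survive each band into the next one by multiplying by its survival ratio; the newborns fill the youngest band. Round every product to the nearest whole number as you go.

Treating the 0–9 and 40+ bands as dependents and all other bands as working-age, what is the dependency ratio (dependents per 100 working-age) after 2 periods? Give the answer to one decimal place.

After projecting period 1:
Births: 15200 * 0.199 = 3025
10–19: 10900 * 0.948 = 10333
20–29: 22800 * 0.95 = 21660
30–39: 15700 * 0.93 = 14601
40+: 15200 * 0.927 + 20700 * 0.497 = 14090 + 10288 = 24378
End of period: [3025, 10333, 21660, 14601, 24378]
After projecting period 2:
Births: 14601 * 0.199 = 2906
10–19: 3025 * 0.948 = 2868
20–29: 10333 * 0.95 = 9816
30–39: 21660 * 0.93 = 20144
40+: 14601 * 0.927 + 24378 * 0.497 = 13535 + 12116 = 25651
End of period: [2906, 2868, 9816, 20144, 25651]
Dependents (band 0–9 + band 40+) = 2906 + 25651 = 28557; working-age = 32828; ratio = 28557/32828 × 100 = 87.0

87.0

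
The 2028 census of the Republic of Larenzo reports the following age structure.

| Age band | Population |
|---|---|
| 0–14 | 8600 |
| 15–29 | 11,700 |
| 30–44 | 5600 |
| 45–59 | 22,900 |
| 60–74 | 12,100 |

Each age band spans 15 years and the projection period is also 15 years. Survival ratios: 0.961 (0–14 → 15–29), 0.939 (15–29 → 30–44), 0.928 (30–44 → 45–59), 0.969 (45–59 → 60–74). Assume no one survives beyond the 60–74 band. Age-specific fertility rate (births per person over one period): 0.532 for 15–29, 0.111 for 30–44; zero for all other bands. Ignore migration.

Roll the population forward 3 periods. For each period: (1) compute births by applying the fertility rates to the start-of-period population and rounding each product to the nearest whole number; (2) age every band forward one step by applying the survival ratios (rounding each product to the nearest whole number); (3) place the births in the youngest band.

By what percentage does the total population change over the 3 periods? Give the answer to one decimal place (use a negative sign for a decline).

-45.8

Let band 1 be 0–14 through band 5 = 60–74.
After projecting period 1:
Births: 11700 × 0.532 = 6224, 5600 × 0.111 = 622 → 6846
Band 2: 8600 × 0.961 = 8265
Band 3: 11700 × 0.939 = 10986
Band 4: 5600 × 0.928 = 5197
Band 5: 22900 × 0.969 = 22190
End of period: [6846, 8265, 10986, 5197, 22190]
After projecting period 2:
Births: 8265 × 0.532 = 4397, 10986 × 0.111 = 1219 → 5616
Band 2: 6846 × 0.961 = 6579
Band 3: 8265 × 0.939 = 7761
Band 4: 10986 × 0.928 = 10195
Band 5: 5197 × 0.969 = 5036
End of period: [5616, 6579, 7761, 10195, 5036]
After projecting period 3:
Births: 6579 × 0.532 = 3500, 7761 × 0.111 = 861 → 4361
Band 2: 5616 × 0.961 = 5397
Band 3: 6579 × 0.939 = 6178
Band 4: 7761 × 0.928 = 7202
Band 5: 10195 × 0.969 = 9879
End of period: [4361, 5397, 6178, 7202, 9879]
Total: 60900 → 33017; change = -27883; percentage change = -45.8%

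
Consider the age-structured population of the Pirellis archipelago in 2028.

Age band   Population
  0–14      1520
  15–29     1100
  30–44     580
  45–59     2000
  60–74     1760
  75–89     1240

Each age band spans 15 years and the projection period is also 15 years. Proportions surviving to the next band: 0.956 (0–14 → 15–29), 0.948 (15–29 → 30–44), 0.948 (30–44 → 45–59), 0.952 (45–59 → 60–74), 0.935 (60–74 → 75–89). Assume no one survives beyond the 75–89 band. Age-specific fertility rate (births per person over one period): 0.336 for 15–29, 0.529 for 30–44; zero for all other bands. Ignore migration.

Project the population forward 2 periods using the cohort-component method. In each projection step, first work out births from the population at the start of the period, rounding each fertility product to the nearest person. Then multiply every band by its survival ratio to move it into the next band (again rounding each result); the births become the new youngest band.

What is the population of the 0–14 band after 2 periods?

After projecting period 1:
Births: 1100 * 0.336 = 370  |  580 * 0.529 = 307 → total 677
15–29: 1520 * 0.956 = 1453
30–44: 1100 * 0.948 = 1043
45–59: 580 * 0.948 = 550
60–74: 2000 * 0.952 = 1904
75–89: 1760 * 0.935 = 1646
Population now: 0–14=677, 15–29=1453, 30–44=1043, 45–59=550, 60–74=1904, 75–89=1646
After projecting period 2:
Births: 1453 * 0.336 = 488  |  1043 * 0.529 = 552 → total 1040
15–29: 677 * 0.956 = 647
30–44: 1453 * 0.948 = 1377
45–59: 1043 * 0.948 = 989
60–74: 550 * 0.952 = 524
75–89: 1904 * 0.935 = 1780
Population now: 0–14=1040, 15–29=647, 30–44=1377, 45–59=989, 60–74=524, 75–89=1780

1040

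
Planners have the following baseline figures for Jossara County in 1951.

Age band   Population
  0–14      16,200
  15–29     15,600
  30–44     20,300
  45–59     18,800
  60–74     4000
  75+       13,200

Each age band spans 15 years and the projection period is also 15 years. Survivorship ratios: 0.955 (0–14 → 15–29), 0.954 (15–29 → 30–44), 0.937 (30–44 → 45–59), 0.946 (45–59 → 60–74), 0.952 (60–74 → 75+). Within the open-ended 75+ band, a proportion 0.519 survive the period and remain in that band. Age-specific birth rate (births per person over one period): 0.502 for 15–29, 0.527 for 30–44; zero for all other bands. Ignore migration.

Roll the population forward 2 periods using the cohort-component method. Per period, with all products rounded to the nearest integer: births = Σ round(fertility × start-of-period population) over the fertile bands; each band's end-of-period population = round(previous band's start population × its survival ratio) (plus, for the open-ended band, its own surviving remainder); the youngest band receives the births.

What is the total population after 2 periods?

Numbering the bands 1..6 from youngest to oldest:
[period 1]
Births: 15600 × 0.502 = 7831 ; 20300 × 0.527 = 10698 → 18529
Band 2: 16200 × 0.955 = 15471
Band 3: 15600 × 0.954 = 14882
Band 4: 20300 × 0.937 = 19021
Band 5: 18800 × 0.946 = 17785
Band 6: 4000 × 0.952 + 13200 × 0.519 = 3808 + 6851 = 10659
→ [18529, 15471, 14882, 19021, 17785, 10659]
[period 2]
Births: 15471 × 0.502 = 7766 ; 14882 × 0.527 = 7843 → 15609
Band 2: 18529 × 0.955 = 17695
Band 3: 15471 × 0.954 = 14759
Band 4: 14882 × 0.937 = 13944
Band 5: 19021 × 0.946 = 17994
Band 6: 17785 × 0.952 + 10659 × 0.519 = 16931 + 5532 = 22463
→ [15609, 17695, 14759, 13944, 17994, 22463]
Total after period 2: 15609 + 17695 + 14759 + 13944 + 17994 + 22463 = 102464

102464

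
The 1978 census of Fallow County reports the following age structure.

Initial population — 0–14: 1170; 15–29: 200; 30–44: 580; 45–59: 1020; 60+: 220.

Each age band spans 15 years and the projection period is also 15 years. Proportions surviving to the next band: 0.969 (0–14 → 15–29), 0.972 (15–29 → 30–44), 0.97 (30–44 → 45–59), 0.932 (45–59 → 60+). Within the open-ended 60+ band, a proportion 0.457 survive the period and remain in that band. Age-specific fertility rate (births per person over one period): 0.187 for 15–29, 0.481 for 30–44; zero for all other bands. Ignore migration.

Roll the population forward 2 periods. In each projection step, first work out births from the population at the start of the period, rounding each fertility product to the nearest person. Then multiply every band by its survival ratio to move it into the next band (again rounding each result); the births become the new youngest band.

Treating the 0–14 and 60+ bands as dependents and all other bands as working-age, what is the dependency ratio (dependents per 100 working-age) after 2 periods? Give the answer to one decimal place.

Period 1.
Births: 200 × 0.187 = 37  |  580 × 0.481 = 279 → total 316
15–29: 1170 × 0.969 = 1134
30–44: 200 × 0.972 = 194
45–59: 580 × 0.97 = 563
60+: 1020 × 0.932 + 220 × 0.457 = 951 + 101 = 1052
End of period: [316, 1134, 194, 563, 1052]
Period 2.
Births: 1134 × 0.187 = 212  |  194 × 0.481 = 93 → total 305
15–29: 316 × 0.969 = 306
30–44: 1134 × 0.972 = 1102
45–59: 194 × 0.97 = 188
60+: 563 × 0.932 + 1052 × 0.457 = 525 + 481 = 1006
End of period: [305, 306, 1102, 188, 1006]
Dependents (band 0–14 + band 60+) = 305 + 1006 = 1311; working-age = 1596; ratio = 1311/1596 × 100 = 82.1

82.1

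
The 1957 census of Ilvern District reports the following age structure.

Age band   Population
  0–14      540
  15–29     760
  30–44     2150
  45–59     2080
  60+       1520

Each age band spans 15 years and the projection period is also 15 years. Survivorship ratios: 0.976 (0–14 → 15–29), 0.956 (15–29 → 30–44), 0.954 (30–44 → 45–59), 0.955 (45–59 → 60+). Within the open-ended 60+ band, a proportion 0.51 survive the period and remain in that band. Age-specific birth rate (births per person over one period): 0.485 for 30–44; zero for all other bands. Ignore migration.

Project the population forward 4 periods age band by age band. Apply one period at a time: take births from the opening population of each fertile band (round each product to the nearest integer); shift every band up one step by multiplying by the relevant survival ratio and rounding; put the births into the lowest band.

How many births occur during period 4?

Period 1.
Births: 2150 * 0.485 = 1043
15–29: 540 * 0.976 = 527
30–44: 760 * 0.956 = 727
45–59: 2150 * 0.954 = 2051
60+: 2080 * 0.955 + 1520 * 0.51 = 1986 + 775 = 2761
Giving 1043 / 527 / 727 / 2051 / 2761.
Period 2.
Births: 727 * 0.485 = 353
15–29: 1043 * 0.976 = 1018
30–44: 527 * 0.956 = 504
45–59: 727 * 0.954 = 694
60+: 2051 * 0.955 + 2761 * 0.51 = 1959 + 1408 = 3367
Giving 353 / 1018 / 504 / 694 / 3367.
Period 3.
Births: 504 * 0.485 = 244
15–29: 353 * 0.976 = 345
30–44: 1018 * 0.956 = 973
45–59: 504 * 0.954 = 481
60+: 694 * 0.955 + 3367 * 0.51 = 663 + 1717 = 2380
Giving 244 / 345 / 973 / 481 / 2380.
Period 4.
Births: 973 * 0.485 = 472
15–29: 244 * 0.976 = 238
30–44: 345 * 0.956 = 330
45–59: 973 * 0.954 = 928
60+: 481 * 0.955 + 2380 * 0.51 = 459 + 1214 = 1673
Giving 472 / 238 / 330 / 928 / 1673.

472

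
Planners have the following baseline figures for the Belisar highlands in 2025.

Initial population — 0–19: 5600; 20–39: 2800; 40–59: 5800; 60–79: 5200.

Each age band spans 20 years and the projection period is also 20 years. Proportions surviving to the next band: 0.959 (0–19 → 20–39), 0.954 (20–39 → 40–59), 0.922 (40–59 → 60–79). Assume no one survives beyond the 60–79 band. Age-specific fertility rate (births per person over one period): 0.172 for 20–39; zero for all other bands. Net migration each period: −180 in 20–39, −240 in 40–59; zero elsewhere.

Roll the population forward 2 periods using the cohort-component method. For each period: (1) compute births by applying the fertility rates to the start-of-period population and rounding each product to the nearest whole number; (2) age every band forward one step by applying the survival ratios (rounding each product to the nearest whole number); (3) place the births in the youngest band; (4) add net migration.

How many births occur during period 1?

After projecting period 1:
Births: 2800 × 0.172 = 482
20–39: 5600 × 0.959 = 5370
40–59: 2800 × 0.954 = 2671
60–79: 5800 × 0.922 = 5348
Net migration: 20–39 − 180 → 5190; 40–59 − 240 → 2431
Population now: 0–19=482, 20–39=5190, 40–59=2431, 60–79=5348

482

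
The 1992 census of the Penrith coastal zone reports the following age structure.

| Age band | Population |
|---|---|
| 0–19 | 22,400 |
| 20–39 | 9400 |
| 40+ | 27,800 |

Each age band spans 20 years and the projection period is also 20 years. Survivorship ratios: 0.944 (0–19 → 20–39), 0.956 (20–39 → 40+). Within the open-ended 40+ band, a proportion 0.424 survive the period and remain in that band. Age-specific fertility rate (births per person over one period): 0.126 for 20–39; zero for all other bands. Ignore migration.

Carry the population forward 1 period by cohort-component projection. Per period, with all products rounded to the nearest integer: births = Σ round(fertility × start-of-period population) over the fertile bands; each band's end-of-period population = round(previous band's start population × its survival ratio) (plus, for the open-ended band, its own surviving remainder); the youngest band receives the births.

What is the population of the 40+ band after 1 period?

Numbering the bands 1..3 from youngest to oldest:
[period 1]
Births: 9400 × 0.126 = 1184
Band 2: 22400 × 0.944 = 21146
Band 3: 9400 × 0.956 + 27800 × 0.424 = 8986 + 11787 = 20773
→ [1184, 21146, 20773]

20773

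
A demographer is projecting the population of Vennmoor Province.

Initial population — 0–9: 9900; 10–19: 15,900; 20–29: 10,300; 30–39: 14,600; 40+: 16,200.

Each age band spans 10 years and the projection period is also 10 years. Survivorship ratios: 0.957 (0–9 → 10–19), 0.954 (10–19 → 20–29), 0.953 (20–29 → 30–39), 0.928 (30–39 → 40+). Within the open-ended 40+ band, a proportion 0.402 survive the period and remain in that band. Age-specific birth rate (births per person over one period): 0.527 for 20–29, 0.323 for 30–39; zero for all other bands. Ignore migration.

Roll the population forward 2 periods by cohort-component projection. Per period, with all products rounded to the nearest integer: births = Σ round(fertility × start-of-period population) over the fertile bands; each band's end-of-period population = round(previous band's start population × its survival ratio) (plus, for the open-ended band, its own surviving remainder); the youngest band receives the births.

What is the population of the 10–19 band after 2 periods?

— Period 1 —
Births: 10300 × 0.527 = 5428 ; 14600 × 0.323 = 4716 → 10144
10–19: 9900 × 0.957 = 9474
20–29: 15900 × 0.954 = 15169
30–39: 10300 × 0.953 = 9816
40+: 14600 × 0.928 + 16200 × 0.402 = 13549 + 6512 = 20061
Population now: 0–9=10144, 10–19=9474, 20–29=15169, 30–39=9816, 40+=20061
— Period 2 —
Births: 15169 × 0.527 = 7994 ; 9816 × 0.323 = 3171 → 11165
10–19: 10144 × 0.957 = 9708
20–29: 9474 × 0.954 = 9038
30–39: 15169 × 0.953 = 14456
40+: 9816 × 0.928 + 20061 × 0.402 = 9109 + 8065 = 17174
Population now: 0–9=11165, 10–19=9708, 20–29=9038, 30–39=14456, 40+=17174

9708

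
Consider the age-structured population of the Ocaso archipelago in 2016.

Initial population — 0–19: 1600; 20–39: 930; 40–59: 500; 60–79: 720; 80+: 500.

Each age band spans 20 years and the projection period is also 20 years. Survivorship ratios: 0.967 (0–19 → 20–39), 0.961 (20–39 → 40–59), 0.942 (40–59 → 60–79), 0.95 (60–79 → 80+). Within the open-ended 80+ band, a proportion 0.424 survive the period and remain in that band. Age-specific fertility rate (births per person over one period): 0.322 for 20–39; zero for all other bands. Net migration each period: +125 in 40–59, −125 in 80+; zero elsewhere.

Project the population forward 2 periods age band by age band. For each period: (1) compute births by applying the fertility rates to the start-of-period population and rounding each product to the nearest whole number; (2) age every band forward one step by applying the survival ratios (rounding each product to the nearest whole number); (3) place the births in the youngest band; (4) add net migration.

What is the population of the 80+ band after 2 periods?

649

(Bands numbered youngest = 1 to oldest = 5.)
After projecting period 1:
Births: 930 × 0.322 = 299
Band 2: 1600 × 0.967 = 1547
Band 3: 930 × 0.961 = 894
Band 4: 500 × 0.942 = 471
Band 5: 720 × 0.95 + 500 × 0.424 = 684 + 212 = 896
Net migration: Band 3 + 125 → 1019; Band 5 − 125 → 771
Population now: 0–19=299, 20–39=1547, 40–59=1019, 60–79=471, 80+=771
After projecting period 2:
Births: 1547 × 0.322 = 498
Band 2: 299 × 0.967 = 289
Band 3: 1547 × 0.961 = 1487
Band 4: 1019 × 0.942 = 960
Band 5: 471 × 0.95 + 771 × 0.424 = 447 + 327 = 774
Net migration: Band 3 + 125 → 1612; Band 5 − 125 → 649
Population now: 0–19=498, 20–39=289, 40–59=1612, 60–79=960, 80+=649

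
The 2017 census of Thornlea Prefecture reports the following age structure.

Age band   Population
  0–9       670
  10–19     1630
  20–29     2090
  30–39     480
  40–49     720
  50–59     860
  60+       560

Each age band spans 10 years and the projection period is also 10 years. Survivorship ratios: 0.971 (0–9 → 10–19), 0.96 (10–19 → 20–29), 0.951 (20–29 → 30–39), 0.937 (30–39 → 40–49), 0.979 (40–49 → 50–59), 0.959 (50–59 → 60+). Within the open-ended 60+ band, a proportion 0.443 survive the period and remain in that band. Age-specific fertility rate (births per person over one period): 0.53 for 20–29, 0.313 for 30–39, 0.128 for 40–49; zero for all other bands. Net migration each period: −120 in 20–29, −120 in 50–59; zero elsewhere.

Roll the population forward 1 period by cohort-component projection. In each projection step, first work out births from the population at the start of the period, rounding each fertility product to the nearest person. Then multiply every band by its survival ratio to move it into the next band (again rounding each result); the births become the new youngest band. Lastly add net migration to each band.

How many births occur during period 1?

Numbering the groups 1..7 from youngest to oldest:
— Period 1 —
Births: 2090 * 0.53 = 1108 ; 480 * 0.313 = 150 ; 720 * 0.128 = 92 — total 1350
Group 2: 670 * 0.971 = 651
Group 3: 1630 * 0.96 = 1565
Group 4: 2090 * 0.951 = 1988
Group 5: 480 * 0.937 = 450
Group 6: 720 * 0.979 = 705
Group 7: 860 * 0.959 + 560 * 0.443 = 825 + 248 = 1073
Net migration: Group 3 − 120 → 1445; Group 6 − 120 → 585
→ [1350, 651, 1445, 1988, 450, 585, 1073]

1350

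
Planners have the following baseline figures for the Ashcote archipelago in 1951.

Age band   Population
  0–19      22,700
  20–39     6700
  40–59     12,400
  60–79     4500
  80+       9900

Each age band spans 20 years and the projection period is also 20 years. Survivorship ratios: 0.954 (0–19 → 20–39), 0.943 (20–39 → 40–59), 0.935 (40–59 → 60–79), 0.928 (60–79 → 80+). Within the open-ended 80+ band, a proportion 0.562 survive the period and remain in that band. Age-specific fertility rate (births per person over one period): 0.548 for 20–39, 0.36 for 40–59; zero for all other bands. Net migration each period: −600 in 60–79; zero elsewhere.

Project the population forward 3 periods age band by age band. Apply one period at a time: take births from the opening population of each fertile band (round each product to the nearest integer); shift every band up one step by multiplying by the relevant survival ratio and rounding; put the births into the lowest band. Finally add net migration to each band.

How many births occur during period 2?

14141

— Period 1 —
Births: 6700 × 0.548 = 3672 ; 12400 × 0.36 = 4464 → 8136
20–39: 22700 × 0.954 = 21656
40–59: 6700 × 0.943 = 6318
60–79: 12400 × 0.935 = 11594
80+: 4500 × 0.928 + 9900 × 0.562 = 4176 + 5564 = 9740
Net migration: 60–79 − 600 → 10994
Giving 8136 / 21656 / 6318 / 10994 / 9740.
— Period 2 —
Births: 21656 × 0.548 = 11867 ; 6318 × 0.36 = 2274 → 14141
20–39: 8136 × 0.954 = 7762
40–59: 21656 × 0.943 = 20422
60–79: 6318 × 0.935 = 5907
80+: 10994 × 0.928 + 9740 × 0.562 = 10202 + 5474 = 15676
Net migration: 60–79 − 600 → 5307
Giving 14141 / 7762 / 20422 / 5307 / 15676.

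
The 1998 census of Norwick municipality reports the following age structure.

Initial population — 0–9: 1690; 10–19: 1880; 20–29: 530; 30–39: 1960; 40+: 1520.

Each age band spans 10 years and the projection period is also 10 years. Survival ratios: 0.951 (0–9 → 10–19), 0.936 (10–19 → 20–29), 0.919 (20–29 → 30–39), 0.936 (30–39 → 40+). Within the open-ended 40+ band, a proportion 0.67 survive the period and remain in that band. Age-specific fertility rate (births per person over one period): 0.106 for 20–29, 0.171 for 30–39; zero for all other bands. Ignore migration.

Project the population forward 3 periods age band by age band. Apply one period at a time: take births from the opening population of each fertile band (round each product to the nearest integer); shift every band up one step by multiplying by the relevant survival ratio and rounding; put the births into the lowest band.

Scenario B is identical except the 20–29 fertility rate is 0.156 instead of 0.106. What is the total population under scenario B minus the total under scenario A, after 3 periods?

184

Let group 1 be 0–9 through group 5 = 40+.
Period 1:
Births: 530 × 0.106 = 56 ; 1960 × 0.171 = 335 → total 391
Group 2: 1690 × 0.951 = 1607
Group 3: 1880 × 0.936 = 1760
Group 4: 530 × 0.919 = 487
Group 5: 1960 × 0.936 + 1520 × 0.67 = 1835 + 1018 = 2853
Giving 391 / 1607 / 1760 / 487 / 2853.
Period 2:
Births: 1760 × 0.106 = 187 ; 487 × 0.171 = 83 → total 270
Group 2: 391 × 0.951 = 372
Group 3: 1607 × 0.936 = 1504
Group 4: 1760 × 0.919 = 1617
Group 5: 487 × 0.936 + 2853 × 0.67 = 456 + 1912 = 2368
Giving 270 / 372 / 1504 / 1617 / 2368.
Period 3:
Births: 1504 × 0.106 = 159 ; 1617 × 0.171 = 277 → total 436
Group 2: 270 × 0.951 = 257
Group 3: 372 × 0.936 = 348
Group 4: 1504 × 0.919 = 1382
Group 5: 1617 × 0.936 + 2368 × 0.67 = 1514 + 1587 = 3101
Giving 436 / 257 / 348 / 1382 / 3101.
Scenario A total after 3 periods: 5524
Scenario B projection —
Period 1:
Births: 530 × 0.156 = 83 ; 1960 × 0.171 = 335 → total 418
Group 2: 1690 × 0.951 = 1607
Group 3: 1880 × 0.936 = 1760
Group 4: 530 × 0.919 = 487
Group 5: 1960 × 0.936 + 1520 × 0.67 = 1835 + 1018 = 2853
Giving 418 / 1607 / 1760 / 487 / 2853.
Period 2:
Births: 1760 × 0.156 = 275 ; 487 × 0.171 = 83 → total 358
Group 2: 418 × 0.951 = 398
Group 3: 1607 × 0.936 = 1504
Group 4: 1760 × 0.919 = 1617
Group 5: 487 × 0.936 + 2853 × 0.67 = 456 + 1912 = 2368
Giving 358 / 398 / 1504 / 1617 / 2368.
Period 3:
Births: 1504 × 0.156 = 235 ; 1617 × 0.171 = 277 → total 512
Group 2: 358 × 0.951 = 340
Group 3: 398 × 0.936 = 373
Group 4: 1504 × 0.919 = 1382
Group 5: 1617 × 0.936 + 2368 × 0.67 = 1514 + 1587 = 3101
Giving 512 / 340 / 373 / 1382 / 3101.
Scenario B total after 3 periods: 5708
Difference B − A = 5708 − 5524 = 184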